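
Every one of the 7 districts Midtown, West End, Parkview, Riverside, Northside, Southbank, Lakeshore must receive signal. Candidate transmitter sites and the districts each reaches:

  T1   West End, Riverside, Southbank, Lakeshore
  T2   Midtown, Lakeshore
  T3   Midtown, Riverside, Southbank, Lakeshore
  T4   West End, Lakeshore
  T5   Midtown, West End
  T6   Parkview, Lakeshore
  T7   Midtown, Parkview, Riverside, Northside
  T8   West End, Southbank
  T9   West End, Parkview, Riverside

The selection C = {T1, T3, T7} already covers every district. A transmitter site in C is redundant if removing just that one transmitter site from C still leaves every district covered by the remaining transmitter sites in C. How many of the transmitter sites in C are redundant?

1

Drop T1: West End uncovered — not redundant.
Drop T3: the rest still cover every district — redundant.
Drop T7: Parkview, Northside uncovered — not redundant.
1 redundant: T3.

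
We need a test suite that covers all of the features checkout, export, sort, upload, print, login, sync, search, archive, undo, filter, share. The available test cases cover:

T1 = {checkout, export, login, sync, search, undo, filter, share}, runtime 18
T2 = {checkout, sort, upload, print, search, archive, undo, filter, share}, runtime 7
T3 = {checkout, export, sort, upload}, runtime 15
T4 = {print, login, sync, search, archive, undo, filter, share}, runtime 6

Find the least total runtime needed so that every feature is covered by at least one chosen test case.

T3, T4 cover every feature at runtime 15 + 6 = 21.
Any cover uses at least 2 test cases; among all covering selections none totals below 21.

21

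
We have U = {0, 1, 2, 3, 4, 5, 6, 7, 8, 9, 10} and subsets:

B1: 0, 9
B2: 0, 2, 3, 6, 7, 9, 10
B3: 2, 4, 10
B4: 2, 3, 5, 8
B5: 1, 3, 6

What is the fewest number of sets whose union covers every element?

B2, B3, B4, B5 together cover {0, 1, 2, 3, 4, 5, 6, 7, 8, 9, 10} — every element.
No 3 of the 5 sets cover everything (all 10 triples fall short), so 4 is minimum.

4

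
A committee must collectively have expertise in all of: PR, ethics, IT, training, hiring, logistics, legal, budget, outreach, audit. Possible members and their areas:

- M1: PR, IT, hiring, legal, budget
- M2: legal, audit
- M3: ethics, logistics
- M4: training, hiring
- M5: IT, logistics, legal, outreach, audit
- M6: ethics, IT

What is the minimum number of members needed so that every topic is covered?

4

M1, M3, M4, M5 together cover {PR, ethics, IT, training, hiring, logistics, legal, budget, outreach, audit} — every topic.
No 3 of the 6 members cover everything (all 20 triples fall short), so 4 is minimum.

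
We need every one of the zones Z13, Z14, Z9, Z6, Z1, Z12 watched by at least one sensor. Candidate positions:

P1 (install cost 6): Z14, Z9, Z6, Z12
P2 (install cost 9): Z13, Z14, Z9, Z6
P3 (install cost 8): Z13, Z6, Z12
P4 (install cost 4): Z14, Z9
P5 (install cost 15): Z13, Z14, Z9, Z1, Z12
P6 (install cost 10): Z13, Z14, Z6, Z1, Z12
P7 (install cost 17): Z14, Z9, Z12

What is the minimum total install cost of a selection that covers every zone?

P4, P6 cover every zone at install cost 4 + 10 = 14.
Any cover uses at least 2 sensor positions; among all covering selections none totals below 14.
Greedy by coverage-per-install cost would pick P1, P6 for 16 — worse than the optimum 14.

14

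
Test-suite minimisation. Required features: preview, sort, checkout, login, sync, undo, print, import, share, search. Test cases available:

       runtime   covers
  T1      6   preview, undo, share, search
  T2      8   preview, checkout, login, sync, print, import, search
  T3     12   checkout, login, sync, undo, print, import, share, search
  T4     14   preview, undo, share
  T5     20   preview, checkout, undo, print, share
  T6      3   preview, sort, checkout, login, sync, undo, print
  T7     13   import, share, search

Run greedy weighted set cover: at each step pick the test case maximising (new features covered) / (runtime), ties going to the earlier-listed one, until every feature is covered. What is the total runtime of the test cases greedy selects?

Pick 1: T6 adds 7 new (preview, sort, checkout, login, sync, undo, print) at runtime 3 (ratio 7/3).
Pick 2: T1 adds 2 new (share, search) at runtime 6 (ratio 2/6).
Pick 3: T2 adds 1 new (import) at runtime 8 (ratio 1/8).
Greedy total runtime: 3 + 6 + 8 = 17. (The true optimum is 15, so greedy overshoots here.)

17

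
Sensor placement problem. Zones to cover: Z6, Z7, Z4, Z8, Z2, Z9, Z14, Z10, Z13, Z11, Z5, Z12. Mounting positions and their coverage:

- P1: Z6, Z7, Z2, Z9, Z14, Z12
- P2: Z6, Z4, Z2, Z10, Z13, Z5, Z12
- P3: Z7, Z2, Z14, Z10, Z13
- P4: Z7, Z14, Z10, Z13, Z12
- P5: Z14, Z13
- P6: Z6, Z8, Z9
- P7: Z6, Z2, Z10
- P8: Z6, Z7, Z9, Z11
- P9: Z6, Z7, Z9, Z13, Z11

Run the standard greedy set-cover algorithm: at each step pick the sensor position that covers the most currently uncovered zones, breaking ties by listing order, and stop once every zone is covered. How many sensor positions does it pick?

4

Pick 1: P2 covers 7 new zones (Z6, Z4, Z2, Z10, Z13, Z5, Z12).
Pick 2: P1 covers 3 new zones (Z7, Z9, Z14).
Pick 3: P6 covers 1 new zones (Z8).
Pick 4: P8 covers 1 new zones (Z11).
Greedy uses 4 sensor positions.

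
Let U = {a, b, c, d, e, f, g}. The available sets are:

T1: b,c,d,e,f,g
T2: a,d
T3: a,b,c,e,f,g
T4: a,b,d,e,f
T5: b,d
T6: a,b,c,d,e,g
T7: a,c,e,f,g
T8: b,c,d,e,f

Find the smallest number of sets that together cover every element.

T1, T2 together cover {a, b, c, d, e, f, g} — every element.
No single set contains all 7 elements, so 2 is optimal.

2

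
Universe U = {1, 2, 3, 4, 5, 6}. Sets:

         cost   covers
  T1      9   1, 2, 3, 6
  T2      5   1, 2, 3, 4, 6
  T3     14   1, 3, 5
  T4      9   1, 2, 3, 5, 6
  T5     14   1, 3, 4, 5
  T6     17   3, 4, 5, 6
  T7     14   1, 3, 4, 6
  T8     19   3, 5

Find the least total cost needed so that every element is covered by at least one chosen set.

14

T2, T4 cover every element at cost 5 + 9 = 14.
Any cover uses at least 2 sets; among all covering selections none totals below 14.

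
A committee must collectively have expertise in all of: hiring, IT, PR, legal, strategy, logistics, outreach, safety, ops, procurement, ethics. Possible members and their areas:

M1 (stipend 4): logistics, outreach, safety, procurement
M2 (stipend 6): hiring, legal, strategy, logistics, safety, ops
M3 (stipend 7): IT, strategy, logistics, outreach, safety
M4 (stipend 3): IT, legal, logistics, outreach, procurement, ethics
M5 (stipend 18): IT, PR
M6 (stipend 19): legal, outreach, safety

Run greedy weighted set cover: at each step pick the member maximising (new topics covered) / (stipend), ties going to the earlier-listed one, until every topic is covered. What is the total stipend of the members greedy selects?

Pick 1: M4 adds 6 new (IT, legal, logistics, outreach, procurement, ethics) at stipend 3 (ratio 6/3).
Pick 2: M2 adds 4 new (hiring, strategy, safety, ops) at stipend 6 (ratio 4/6).
Pick 3: M5 adds 1 new (PR) at stipend 18 (ratio 1/18).
Greedy total stipend: 3 + 6 + 18 = 27.

27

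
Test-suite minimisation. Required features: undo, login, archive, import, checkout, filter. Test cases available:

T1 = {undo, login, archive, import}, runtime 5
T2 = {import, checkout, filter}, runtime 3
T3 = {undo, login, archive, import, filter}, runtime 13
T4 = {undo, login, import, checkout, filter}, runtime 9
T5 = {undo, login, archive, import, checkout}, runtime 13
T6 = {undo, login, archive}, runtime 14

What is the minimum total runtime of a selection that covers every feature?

T1, T2 cover every feature at runtime 5 + 3 = 8.
Any cover uses at least 2 test cases; among all covering selections none totals below 8.

8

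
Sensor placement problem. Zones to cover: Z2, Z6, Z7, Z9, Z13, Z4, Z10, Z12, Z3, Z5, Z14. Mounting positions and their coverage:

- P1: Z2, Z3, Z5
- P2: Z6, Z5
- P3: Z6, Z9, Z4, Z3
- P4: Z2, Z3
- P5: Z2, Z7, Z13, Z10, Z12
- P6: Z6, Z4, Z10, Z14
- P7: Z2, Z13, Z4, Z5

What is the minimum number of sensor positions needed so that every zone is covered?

4

P1, P3, P5, P6 together cover {Z2, Z6, Z7, Z9, Z13, Z4, Z10, Z12, Z3, Z5, Z14} — every zone.
No 3 of the 7 sensor positions cover everything (all 35 triples fall short), so 4 is minimum.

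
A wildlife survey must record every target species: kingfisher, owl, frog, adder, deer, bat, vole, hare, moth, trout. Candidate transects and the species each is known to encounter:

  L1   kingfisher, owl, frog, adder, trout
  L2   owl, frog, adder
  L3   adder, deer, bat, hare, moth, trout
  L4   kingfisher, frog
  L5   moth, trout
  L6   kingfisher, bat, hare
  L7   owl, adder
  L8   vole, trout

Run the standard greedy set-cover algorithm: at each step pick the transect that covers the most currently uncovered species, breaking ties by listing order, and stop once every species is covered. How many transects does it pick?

Pick 1: L3 covers 6 new species (adder, deer, bat, hare, moth, trout).
Pick 2: L1 covers 3 new species (kingfisher, owl, frog).
Pick 3: L8 covers 1 new species (vole).
Greedy uses 3 transects.

3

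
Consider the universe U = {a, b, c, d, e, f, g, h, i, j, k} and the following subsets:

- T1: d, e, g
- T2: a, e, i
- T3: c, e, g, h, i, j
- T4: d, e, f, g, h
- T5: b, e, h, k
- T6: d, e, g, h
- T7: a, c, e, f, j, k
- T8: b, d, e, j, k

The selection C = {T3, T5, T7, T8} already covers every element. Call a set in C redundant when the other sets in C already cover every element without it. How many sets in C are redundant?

1

Drop T3: g, i uncovered — not redundant.
Drop T5: the rest still cover every element — redundant.
Drop T7: a, f uncovered — not redundant.
Drop T8: d uncovered — not redundant.
1 redundant: T5.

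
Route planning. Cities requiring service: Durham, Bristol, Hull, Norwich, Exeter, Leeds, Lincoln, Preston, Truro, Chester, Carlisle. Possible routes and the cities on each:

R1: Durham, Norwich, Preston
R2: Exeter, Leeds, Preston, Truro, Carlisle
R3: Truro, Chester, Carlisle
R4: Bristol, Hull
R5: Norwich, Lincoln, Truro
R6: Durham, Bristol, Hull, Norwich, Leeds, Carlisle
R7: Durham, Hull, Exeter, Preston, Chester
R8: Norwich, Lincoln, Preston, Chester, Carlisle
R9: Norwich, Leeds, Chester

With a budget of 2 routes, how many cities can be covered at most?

Choosing R2, R6 covers {Durham, Bristol, Hull, Norwich, Exeter, Leeds, Preston, Truro, Carlisle} — 9 cities.
No choice of 2 routes does better; here Lincoln, Chester are left uncovered.

9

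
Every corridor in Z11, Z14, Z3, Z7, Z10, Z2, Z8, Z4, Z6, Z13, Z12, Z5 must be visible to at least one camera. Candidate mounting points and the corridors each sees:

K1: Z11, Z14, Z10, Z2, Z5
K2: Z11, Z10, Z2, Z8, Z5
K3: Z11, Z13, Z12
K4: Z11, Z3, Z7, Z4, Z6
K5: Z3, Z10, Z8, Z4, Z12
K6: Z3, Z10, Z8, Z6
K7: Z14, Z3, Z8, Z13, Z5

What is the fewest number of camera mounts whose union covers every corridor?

4

K1, K2, K3, K4 together cover {Z11, Z14, Z3, Z7, Z10, Z2, Z8, Z4, Z6, Z13, Z12, Z5} — every corridor.
No 3 of the 7 camera mounts cover everything (all 35 triples fall short), so 4 is minimum.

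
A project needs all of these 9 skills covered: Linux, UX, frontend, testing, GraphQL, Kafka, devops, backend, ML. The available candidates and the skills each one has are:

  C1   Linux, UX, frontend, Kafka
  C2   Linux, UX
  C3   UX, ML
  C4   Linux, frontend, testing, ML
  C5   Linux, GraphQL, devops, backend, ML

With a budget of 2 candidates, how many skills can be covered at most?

Choosing C1, C5 covers {Linux, UX, frontend, GraphQL, Kafka, devops, backend, ML} — 8 skills.
No choice of 2 candidates does better; here testing is left uncovered.

8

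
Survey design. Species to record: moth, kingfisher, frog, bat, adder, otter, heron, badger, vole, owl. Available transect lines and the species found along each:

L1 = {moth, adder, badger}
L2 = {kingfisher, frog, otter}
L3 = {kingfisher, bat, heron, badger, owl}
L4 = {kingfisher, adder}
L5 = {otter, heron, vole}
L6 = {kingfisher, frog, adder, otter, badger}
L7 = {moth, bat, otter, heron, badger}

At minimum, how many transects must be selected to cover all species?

4

L1, L2, L3, L5 together cover {moth, kingfisher, frog, bat, adder, otter, heron, badger, vole, owl} — every species.
No 3 of the 7 transects cover everything (all 35 triples fall short), so 4 is minimum.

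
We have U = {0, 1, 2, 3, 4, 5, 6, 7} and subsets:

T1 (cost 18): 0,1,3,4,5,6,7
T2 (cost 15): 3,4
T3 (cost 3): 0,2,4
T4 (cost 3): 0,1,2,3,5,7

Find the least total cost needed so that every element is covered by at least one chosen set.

21

T1, T3 cover every element at cost 18 + 3 = 21.
Any cover uses at least 2 sets; among all covering selections none totals below 21.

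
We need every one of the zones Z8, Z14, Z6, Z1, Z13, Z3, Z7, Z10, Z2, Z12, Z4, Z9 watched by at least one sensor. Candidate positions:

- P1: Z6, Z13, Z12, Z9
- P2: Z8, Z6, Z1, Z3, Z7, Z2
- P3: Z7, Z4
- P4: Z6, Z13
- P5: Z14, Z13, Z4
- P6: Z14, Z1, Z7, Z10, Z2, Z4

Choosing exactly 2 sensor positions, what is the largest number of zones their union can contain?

Choosing P1, P6 covers {Z14, Z6, Z1, Z13, Z7, Z10, Z2, Z12, Z4, Z9} — 10 zones.
No choice of 2 sensor positions does better; here Z8, Z3 are left uncovered.

10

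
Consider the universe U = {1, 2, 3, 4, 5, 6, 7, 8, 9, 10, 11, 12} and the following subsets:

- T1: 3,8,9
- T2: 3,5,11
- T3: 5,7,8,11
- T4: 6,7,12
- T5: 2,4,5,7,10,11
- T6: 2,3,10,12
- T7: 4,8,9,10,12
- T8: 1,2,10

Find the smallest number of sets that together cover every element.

T1, T4, T5, T8 together cover {1, 2, 3, 4, 5, 6, 7, 8, 9, 10, 11, 12} — every element.
No 3 of the 8 sets cover everything (all 56 triples fall short), so 4 is minimum.

4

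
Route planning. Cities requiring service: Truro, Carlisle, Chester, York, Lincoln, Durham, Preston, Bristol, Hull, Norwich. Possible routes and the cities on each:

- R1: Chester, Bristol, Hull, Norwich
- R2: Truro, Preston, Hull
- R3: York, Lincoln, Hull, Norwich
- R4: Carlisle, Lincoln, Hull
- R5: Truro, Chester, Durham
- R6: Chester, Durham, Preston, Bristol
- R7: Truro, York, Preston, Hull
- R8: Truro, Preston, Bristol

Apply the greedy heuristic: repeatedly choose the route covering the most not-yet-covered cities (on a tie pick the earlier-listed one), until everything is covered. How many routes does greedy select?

Pick 1: R1 covers 4 new cities (Chester, Bristol, Hull, Norwich).
Pick 2: R7 covers 3 new cities (Truro, York, Preston).
Pick 3: R4 covers 2 new cities (Carlisle, Lincoln).
Pick 4: R5 covers 1 new cities (Durham).
Greedy uses 4 routes.

4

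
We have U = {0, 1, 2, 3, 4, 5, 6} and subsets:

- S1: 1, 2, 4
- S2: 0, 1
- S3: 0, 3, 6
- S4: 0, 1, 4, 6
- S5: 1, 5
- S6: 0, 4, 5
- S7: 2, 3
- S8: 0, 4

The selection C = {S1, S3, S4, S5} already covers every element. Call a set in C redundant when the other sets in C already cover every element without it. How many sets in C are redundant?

Drop S1: 2 uncovered — not redundant.
Drop S3: 3 uncovered — not redundant.
Drop S4: the rest still cover every element — redundant.
Drop S5: 5 uncovered — not redundant.
1 redundant: S4.

1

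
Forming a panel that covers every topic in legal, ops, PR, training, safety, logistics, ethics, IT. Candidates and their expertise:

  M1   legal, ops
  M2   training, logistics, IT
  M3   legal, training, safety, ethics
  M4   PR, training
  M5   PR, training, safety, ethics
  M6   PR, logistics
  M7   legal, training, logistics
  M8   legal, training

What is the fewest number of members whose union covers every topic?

3

M1, M2, M5 together cover {legal, ops, PR, training, safety, logistics, ethics, IT} — every topic.
No 2 of the 8 members cover everything (all 28 pairs fall short), so 3 is minimum.
Greedy (largest uncovered first) would take M3, M2, M1, M4 — 4 members — but 3 suffice.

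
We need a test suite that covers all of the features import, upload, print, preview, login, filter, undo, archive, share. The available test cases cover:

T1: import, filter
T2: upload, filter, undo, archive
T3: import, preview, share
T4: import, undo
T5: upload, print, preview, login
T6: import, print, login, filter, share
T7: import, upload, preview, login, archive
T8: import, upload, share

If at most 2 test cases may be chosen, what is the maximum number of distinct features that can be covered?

Choosing T2, T6 covers {import, upload, print, login, filter, undo, archive, share} — 8 features.
No choice of 2 test cases does better; here preview is left uncovered.

8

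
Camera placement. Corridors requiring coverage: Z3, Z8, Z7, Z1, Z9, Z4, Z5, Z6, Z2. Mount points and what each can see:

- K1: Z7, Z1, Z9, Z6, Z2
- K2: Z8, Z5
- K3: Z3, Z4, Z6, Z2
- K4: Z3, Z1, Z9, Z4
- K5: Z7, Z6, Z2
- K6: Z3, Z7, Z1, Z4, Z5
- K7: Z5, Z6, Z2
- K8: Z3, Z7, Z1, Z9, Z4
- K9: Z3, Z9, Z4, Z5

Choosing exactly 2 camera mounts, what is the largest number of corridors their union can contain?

Choosing K1, K6 covers {Z3, Z7, Z1, Z9, Z4, Z5, Z6, Z2} — 8 corridors.
No choice of 2 camera mounts does better; here Z8 is left uncovered.

8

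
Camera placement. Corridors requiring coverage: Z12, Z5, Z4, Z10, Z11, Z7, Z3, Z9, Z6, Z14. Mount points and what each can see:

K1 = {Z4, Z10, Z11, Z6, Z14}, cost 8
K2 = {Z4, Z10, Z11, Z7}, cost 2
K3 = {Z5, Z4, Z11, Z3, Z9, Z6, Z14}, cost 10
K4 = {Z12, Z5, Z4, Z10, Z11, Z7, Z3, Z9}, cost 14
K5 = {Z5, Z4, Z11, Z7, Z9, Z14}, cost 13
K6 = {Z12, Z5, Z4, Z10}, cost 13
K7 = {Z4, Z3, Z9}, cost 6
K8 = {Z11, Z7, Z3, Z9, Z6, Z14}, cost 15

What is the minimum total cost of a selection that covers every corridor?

K1, K4 cover every corridor at cost 8 + 14 = 22.
Any cover uses at least 2 camera mounts; among all covering selections none totals below 22.

22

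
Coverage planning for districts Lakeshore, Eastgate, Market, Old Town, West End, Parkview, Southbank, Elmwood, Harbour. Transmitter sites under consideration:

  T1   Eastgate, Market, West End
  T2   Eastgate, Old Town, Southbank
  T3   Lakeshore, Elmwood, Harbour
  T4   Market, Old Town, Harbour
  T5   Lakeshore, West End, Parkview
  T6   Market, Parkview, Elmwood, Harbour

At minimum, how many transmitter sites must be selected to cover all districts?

3

T2, T5, T6 together cover {Lakeshore, Eastgate, Market, Old Town, West End, Parkview, Southbank, Elmwood, Harbour} — every district.
No 2 of the 6 transmitter sites cover everything (all 15 pairs fall short), so 3 is minimum.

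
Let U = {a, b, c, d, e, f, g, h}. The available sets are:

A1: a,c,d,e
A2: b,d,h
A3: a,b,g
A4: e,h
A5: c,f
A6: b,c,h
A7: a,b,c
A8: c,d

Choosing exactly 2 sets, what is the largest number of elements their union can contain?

6

Choosing A1, A2 covers {a, b, c, d, e, h} — 6 elements.
No choice of 2 sets does better; here f, g are left uncovered.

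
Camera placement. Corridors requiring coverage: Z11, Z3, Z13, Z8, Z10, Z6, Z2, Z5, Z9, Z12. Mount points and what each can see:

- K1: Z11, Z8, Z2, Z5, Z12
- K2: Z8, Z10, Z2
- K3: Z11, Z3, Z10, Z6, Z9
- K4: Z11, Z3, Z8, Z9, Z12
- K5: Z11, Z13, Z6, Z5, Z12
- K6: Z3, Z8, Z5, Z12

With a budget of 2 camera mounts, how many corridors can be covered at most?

Choosing K1, K3 covers {Z11, Z3, Z8, Z10, Z6, Z2, Z5, Z9, Z12} — 9 corridors.
No choice of 2 camera mounts does better; here Z13 is left uncovered.

9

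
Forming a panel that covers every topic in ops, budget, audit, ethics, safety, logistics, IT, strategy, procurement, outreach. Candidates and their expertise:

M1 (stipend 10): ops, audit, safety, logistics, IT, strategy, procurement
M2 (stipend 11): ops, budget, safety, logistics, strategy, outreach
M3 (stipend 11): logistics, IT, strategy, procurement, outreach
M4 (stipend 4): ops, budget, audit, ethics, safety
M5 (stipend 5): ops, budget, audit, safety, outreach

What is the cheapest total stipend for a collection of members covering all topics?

M3, M4 cover every topic at stipend 11 + 4 = 15.
Any cover uses at least 2 members; among all covering selections none totals below 15.

15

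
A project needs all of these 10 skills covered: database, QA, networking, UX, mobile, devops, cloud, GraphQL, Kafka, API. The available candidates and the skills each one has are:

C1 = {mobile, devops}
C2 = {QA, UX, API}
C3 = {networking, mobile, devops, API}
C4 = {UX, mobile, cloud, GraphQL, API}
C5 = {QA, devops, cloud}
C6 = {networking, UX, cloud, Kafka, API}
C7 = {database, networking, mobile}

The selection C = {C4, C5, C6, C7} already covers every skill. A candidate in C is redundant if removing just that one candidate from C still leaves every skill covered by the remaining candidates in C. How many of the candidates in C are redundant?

0

Drop C4: GraphQL uncovered — not redundant.
Drop C5: QA, devops uncovered — not redundant.
Drop C6: Kafka uncovered — not redundant.
Drop C7: database uncovered — not redundant.
None of the candidates in C is redundant.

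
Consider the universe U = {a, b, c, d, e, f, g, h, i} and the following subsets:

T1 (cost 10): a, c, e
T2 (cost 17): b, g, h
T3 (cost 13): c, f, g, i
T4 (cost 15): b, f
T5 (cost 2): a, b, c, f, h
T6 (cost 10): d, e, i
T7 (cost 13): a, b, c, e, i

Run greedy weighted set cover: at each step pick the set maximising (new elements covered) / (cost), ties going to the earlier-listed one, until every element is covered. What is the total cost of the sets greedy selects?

Pick 1: T5 adds 5 new (a, b, c, f, h) at cost 2 (ratio 5/2).
Pick 2: T6 adds 3 new (d, e, i) at cost 10 (ratio 3/10).
Pick 3: T3 adds 1 new (g) at cost 13 (ratio 1/13).
Greedy total cost: 2 + 10 + 13 = 25.

25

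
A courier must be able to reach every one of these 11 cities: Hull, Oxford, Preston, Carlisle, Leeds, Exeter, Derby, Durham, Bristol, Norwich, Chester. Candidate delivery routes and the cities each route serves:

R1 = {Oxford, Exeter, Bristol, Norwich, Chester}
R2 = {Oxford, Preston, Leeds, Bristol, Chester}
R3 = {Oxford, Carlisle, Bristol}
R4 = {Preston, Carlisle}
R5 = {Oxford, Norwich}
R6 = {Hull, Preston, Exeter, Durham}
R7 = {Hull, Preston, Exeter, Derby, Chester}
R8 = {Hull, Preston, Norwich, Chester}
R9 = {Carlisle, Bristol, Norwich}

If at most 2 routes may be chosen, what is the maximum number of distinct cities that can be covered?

8

Choosing R1, R6 covers {Hull, Oxford, Preston, Exeter, Durham, Bristol, Norwich, Chester} — 8 cities.
No choice of 2 routes does better; here Carlisle, Leeds, Derby are left uncovered.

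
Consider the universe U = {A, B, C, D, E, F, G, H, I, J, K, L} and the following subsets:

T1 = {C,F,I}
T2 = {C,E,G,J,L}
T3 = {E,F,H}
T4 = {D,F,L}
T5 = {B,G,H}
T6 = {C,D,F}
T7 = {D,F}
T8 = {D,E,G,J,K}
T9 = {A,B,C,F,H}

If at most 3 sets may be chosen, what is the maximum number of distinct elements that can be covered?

Choosing T1, T8, T9 covers {A, B, C, D, E, F, G, H, I, J, K} — 11 elements.
No choice of 3 sets does better; here L is left uncovered.

11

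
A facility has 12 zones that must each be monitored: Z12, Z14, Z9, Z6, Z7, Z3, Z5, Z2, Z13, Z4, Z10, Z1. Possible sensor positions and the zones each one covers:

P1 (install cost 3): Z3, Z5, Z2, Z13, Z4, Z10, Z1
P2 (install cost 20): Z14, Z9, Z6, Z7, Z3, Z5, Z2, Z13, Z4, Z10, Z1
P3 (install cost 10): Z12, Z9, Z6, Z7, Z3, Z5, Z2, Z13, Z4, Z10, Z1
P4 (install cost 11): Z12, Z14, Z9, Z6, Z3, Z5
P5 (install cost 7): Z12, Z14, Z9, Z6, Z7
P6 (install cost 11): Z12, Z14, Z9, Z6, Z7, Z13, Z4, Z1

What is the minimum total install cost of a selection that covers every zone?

P1, P5 cover every zone at install cost 3 + 7 = 10.
Any cover uses at least 2 sensor positions; among all covering selections none totals below 10.

10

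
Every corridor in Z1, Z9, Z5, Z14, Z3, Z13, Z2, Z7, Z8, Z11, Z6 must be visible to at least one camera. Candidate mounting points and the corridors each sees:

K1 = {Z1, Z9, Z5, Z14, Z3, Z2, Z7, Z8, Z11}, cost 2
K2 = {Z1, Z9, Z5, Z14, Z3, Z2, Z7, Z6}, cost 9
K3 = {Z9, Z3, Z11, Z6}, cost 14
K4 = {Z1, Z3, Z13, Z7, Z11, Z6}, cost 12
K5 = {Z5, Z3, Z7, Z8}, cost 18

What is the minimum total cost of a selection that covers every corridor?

K1, K4 cover every corridor at cost 2 + 12 = 14.
Any cover uses at least 2 camera mounts; among all covering selections none totals below 14.

14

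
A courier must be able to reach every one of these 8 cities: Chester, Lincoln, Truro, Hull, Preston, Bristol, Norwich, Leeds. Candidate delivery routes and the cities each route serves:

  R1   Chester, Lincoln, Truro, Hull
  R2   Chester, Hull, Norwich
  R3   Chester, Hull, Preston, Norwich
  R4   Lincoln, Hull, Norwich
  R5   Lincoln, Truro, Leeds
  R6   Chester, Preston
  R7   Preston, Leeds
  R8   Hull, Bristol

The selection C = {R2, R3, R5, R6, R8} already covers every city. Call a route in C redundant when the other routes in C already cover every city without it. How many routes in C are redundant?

Drop R2: the rest still cover every city — redundant.
Drop R3: the rest still cover every city — redundant.
Drop R5: Lincoln, Truro, Leeds uncovered — not redundant.
Drop R6: the rest still cover every city — redundant.
Drop R8: Bristol uncovered — not redundant.
3 redundant: R2, R3, R6.

3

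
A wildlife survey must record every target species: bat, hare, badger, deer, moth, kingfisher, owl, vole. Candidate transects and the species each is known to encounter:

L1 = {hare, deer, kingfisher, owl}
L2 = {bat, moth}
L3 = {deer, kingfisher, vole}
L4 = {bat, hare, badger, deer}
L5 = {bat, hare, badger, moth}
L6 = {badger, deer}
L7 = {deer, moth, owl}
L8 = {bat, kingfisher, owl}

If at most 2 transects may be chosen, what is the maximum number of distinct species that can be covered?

7

Choosing L1, L5 covers {bat, hare, badger, deer, moth, kingfisher, owl} — 7 species.
No choice of 2 transects does better; here vole is left uncovered.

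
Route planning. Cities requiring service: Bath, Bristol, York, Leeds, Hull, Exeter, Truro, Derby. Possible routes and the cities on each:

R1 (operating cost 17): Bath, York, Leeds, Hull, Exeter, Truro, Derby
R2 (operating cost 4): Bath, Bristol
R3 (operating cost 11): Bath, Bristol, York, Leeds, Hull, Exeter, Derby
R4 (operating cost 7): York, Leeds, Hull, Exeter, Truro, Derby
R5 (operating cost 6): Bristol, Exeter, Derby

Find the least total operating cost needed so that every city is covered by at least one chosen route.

R2, R4 cover every city at operating cost 4 + 7 = 11.
Any cover uses at least 2 routes; among all covering selections none totals below 11.

11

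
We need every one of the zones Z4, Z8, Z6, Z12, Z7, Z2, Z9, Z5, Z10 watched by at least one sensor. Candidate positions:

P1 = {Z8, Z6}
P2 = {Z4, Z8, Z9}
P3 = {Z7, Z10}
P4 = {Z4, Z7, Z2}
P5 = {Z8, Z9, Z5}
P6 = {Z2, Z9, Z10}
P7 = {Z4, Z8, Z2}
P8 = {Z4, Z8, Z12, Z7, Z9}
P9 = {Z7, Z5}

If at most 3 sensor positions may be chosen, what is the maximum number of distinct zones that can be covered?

8

Choosing P1, P6, P8 covers {Z4, Z8, Z6, Z12, Z7, Z2, Z9, Z10} — 8 zones.
No choice of 3 sensor positions does better; here Z5 is left uncovered.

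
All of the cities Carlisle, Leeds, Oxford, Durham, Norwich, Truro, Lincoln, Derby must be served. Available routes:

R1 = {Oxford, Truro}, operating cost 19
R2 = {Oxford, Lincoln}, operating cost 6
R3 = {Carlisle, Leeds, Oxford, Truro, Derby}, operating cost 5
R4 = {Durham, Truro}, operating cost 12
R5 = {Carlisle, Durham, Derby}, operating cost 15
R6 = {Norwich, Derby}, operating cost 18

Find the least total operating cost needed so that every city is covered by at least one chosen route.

41

R2, R3, R4, R6 cover every city at operating cost 6 + 5 + 12 + 18 = 41.
Any cover uses at least 4 routes; among all covering selections none totals below 41.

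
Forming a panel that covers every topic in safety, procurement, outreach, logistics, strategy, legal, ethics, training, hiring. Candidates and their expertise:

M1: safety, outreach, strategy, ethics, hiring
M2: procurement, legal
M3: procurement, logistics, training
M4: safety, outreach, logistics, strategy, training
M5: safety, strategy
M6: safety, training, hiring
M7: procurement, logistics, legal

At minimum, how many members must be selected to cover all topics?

3

M1, M2, M3 together cover {safety, procurement, outreach, logistics, strategy, legal, ethics, training, hiring} — every topic.
No 2 of the 7 members cover everything (all 21 pairs fall short), so 3 is minimum.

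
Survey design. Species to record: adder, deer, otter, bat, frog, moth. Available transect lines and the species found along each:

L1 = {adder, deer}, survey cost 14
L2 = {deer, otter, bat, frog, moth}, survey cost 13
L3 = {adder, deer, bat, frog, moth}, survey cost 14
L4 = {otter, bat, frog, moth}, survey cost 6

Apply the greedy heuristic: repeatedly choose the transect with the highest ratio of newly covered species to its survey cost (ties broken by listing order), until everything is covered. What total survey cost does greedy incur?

Pick 1: L4 adds 4 new (otter, bat, frog, moth) at survey cost 6 (ratio 4/6).
Pick 2: L1 adds 2 new (adder, deer) at survey cost 14 (ratio 2/14).
Greedy total survey cost: 6 + 14 = 20.

20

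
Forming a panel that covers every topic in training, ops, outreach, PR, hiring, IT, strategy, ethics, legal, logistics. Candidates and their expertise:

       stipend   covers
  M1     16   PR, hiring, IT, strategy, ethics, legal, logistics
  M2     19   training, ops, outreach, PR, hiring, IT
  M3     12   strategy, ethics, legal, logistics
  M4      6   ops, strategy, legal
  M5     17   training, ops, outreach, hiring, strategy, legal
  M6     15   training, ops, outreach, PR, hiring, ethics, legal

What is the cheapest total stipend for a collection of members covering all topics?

31

M1, M6 cover every topic at stipend 16 + 15 = 31.
Any cover uses at least 2 members; among all covering selections none totals below 31.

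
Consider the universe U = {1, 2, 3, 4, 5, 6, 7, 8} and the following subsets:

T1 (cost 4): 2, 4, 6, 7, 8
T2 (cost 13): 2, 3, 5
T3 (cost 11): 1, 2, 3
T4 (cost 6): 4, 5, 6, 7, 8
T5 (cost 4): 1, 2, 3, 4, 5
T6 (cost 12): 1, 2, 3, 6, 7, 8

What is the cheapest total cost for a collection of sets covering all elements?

T1, T5 cover every element at cost 4 + 4 = 8.
Any cover uses at least 2 sets; among all covering selections none totals below 8.

8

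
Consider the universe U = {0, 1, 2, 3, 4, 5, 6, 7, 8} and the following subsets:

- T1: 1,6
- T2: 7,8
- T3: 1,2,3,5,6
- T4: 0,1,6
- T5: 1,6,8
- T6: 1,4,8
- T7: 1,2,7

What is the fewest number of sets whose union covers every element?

4

T2, T3, T4, T6 together cover {0, 1, 2, 3, 4, 5, 6, 7, 8} — every element.
No 3 of the 7 sets cover everything (all 35 triples fall short), so 4 is minimum.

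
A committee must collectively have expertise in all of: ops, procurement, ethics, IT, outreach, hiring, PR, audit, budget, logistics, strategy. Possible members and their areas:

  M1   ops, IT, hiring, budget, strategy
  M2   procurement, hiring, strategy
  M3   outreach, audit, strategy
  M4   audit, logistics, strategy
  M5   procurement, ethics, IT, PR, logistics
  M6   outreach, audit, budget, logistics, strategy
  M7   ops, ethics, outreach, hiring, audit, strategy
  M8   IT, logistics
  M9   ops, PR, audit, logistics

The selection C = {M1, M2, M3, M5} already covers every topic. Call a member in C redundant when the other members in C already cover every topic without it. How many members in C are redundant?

1

Drop M1: ops, budget uncovered — not redundant.
Drop M2: the rest still cover every topic — redundant.
Drop M3: outreach, audit uncovered — not redundant.
Drop M5: ethics, PR, logistics uncovered — not redundant.
1 redundant: M2.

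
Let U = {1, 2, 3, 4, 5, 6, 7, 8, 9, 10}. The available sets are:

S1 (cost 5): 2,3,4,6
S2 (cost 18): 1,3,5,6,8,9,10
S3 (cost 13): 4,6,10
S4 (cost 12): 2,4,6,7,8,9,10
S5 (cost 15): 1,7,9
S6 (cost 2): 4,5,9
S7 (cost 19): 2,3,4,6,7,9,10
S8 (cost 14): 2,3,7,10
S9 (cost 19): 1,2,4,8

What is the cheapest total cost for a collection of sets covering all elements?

30

S2, S4 cover every element at cost 18 + 12 = 30.
Any cover uses at least 2 sets; among all covering selections none totals below 30.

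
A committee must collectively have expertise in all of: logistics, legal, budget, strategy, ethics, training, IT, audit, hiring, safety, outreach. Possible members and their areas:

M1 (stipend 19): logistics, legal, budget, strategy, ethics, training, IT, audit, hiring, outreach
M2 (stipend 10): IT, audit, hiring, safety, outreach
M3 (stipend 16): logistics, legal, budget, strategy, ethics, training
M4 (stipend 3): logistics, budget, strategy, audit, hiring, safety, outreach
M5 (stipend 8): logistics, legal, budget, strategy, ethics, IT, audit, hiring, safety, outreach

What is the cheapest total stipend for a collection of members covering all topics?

22

M1, M4 cover every topic at stipend 19 + 3 = 22.
Any cover uses at least 2 members; among all covering selections none totals below 22.
Greedy by coverage-per-stipend would pick M4, M5, M3 for 27 — worse than the optimum 22.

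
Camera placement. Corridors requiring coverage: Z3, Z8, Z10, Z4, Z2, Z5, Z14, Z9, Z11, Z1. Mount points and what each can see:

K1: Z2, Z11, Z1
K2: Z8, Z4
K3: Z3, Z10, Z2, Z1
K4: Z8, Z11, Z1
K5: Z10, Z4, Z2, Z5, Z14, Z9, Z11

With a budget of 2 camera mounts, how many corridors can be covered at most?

9

Choosing K3, K5 covers {Z3, Z10, Z4, Z2, Z5, Z14, Z9, Z11, Z1} — 9 corridors.
No choice of 2 camera mounts does better; here Z8 is left uncovered.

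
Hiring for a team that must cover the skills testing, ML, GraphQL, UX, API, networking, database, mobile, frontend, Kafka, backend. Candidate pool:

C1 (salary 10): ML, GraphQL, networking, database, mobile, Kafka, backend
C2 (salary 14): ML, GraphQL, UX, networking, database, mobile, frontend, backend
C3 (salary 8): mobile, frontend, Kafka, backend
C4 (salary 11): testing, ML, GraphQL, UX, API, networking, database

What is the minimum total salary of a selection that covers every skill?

19

C3, C4 cover every skill at salary 8 + 11 = 19.
Any cover uses at least 2 candidates; among all covering selections none totals below 19.
Greedy by coverage-per-salary would pick C1, C4, C3 for 29 — worse than the optimum 19.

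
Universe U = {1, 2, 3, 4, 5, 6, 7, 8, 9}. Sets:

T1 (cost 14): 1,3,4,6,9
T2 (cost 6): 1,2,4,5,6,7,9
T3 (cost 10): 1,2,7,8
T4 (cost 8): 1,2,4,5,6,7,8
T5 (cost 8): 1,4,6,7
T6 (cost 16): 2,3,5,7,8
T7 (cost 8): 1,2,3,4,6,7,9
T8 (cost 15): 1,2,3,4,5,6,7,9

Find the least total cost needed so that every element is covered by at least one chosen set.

T4, T7 cover every element at cost 8 + 8 = 16.
Any cover uses at least 2 sets; among all covering selections none totals below 16.
Greedy by coverage-per-cost would pick T2, T4, T7 for 22 — worse than the optimum 16.

16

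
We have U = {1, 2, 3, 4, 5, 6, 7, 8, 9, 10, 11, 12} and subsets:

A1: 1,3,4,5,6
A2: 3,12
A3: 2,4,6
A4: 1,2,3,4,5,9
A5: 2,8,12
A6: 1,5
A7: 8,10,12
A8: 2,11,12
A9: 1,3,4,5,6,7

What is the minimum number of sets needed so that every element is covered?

A4, A7, A8, A9 together cover {1, 2, 3, 4, 5, 6, 7, 8, 9, 10, 11, 12} — every element.
No 3 of the 9 sets cover everything (all 84 triples fall short), so 4 is minimum.

4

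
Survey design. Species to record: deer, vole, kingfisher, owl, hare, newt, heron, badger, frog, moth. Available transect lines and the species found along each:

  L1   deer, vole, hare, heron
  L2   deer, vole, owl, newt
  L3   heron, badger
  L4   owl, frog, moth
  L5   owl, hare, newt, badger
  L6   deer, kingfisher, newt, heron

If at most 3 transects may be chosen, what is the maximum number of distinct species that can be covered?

9

Choosing L1, L4, L5 covers {deer, vole, owl, hare, newt, heron, badger, frog, moth} — 9 species.
No choice of 3 transects does better; here kingfisher is left uncovered.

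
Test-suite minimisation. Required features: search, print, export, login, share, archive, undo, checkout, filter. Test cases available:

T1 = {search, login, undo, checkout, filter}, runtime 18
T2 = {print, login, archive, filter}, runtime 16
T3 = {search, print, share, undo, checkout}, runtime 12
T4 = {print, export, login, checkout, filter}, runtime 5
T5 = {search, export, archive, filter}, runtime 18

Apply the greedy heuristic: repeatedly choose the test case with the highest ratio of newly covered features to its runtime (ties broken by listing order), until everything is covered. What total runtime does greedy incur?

Pick 1: T4 adds 5 new (print, export, login, checkout, filter) at runtime 5 (ratio 5/5).
Pick 2: T3 adds 3 new (search, share, undo) at runtime 12 (ratio 3/12).
Pick 3: T2 adds 1 new (archive) at runtime 16 (ratio 1/16).
Greedy total runtime: 5 + 12 + 16 = 33.

33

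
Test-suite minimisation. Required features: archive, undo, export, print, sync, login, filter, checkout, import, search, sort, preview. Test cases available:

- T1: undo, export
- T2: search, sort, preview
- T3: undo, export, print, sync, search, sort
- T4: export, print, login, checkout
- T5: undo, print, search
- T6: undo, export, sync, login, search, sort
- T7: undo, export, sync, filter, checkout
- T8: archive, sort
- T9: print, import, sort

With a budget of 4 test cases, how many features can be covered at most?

11

Choosing T2, T4, T7, T8 covers {archive, undo, export, print, sync, login, filter, checkout, search, sort, preview} — 11 features.
No choice of 4 test cases does better; here import is left uncovered.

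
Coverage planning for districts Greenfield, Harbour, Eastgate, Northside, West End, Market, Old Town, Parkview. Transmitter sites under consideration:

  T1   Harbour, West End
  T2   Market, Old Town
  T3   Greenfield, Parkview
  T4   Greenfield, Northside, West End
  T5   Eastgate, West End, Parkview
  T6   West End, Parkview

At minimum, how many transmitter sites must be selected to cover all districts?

4

T1, T2, T4, T5 together cover {Greenfield, Harbour, Eastgate, Northside, West End, Market, Old Town, Parkview} — every district.
No 3 of the 6 transmitter sites cover everything (all 20 triples fall short), so 4 is minimum.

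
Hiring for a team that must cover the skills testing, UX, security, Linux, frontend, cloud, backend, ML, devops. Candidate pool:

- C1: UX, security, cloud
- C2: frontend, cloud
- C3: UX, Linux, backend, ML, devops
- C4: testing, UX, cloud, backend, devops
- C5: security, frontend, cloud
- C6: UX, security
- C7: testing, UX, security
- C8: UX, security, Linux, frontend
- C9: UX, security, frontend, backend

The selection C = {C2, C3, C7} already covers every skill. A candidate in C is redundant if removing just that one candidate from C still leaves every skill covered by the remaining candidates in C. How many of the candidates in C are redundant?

Drop C2: frontend, cloud uncovered — not redundant.
Drop C3: Linux, backend, ML, devops uncovered — not redundant.
Drop C7: testing, security uncovered — not redundant.
None of the candidates in C is redundant.

0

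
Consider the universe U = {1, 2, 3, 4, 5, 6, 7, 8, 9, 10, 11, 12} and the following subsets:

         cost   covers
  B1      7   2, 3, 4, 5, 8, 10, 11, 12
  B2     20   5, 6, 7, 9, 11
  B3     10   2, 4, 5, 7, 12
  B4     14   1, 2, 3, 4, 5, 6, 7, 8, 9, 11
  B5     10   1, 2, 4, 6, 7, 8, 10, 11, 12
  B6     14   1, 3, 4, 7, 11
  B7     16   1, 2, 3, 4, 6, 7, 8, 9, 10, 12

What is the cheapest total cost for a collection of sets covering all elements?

B1, B4 cover every element at cost 7 + 14 = 21.
Any cover uses at least 2 sets; among all covering selections none totals below 21.
Greedy by coverage-per-cost would pick B1, B5, B4 for 31 — worse than the optimum 21.

21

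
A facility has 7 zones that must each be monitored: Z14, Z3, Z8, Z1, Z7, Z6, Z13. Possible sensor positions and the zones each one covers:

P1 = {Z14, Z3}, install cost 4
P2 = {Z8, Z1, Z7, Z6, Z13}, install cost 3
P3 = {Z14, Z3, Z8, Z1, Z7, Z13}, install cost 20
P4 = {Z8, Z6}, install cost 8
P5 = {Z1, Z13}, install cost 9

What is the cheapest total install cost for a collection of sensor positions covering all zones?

P1, P2 cover every zone at install cost 4 + 3 = 7.
Any cover uses at least 2 sensor positions; among all covering selections none totals below 7.

7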